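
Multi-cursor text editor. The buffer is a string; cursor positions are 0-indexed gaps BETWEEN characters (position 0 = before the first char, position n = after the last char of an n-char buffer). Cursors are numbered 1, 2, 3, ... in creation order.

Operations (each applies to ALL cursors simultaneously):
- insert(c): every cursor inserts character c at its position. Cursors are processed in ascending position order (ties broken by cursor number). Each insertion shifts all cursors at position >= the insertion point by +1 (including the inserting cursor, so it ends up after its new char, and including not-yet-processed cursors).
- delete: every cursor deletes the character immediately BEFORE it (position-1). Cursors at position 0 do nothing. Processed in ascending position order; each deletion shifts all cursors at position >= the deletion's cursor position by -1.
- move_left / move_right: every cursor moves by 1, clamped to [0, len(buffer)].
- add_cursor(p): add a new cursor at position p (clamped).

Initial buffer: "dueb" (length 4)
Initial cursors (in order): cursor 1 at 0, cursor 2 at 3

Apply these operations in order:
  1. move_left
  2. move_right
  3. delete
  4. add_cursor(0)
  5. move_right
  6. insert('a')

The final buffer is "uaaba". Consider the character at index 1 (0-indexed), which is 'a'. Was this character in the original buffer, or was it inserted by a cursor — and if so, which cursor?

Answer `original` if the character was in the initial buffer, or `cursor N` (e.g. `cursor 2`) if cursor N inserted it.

Answer: cursor 1

Derivation:
After op 1 (move_left): buffer="dueb" (len 4), cursors c1@0 c2@2, authorship ....
After op 2 (move_right): buffer="dueb" (len 4), cursors c1@1 c2@3, authorship ....
After op 3 (delete): buffer="ub" (len 2), cursors c1@0 c2@1, authorship ..
After op 4 (add_cursor(0)): buffer="ub" (len 2), cursors c1@0 c3@0 c2@1, authorship ..
After op 5 (move_right): buffer="ub" (len 2), cursors c1@1 c3@1 c2@2, authorship ..
After op 6 (insert('a')): buffer="uaaba" (len 5), cursors c1@3 c3@3 c2@5, authorship .13.2
Authorship (.=original, N=cursor N): . 1 3 . 2
Index 1: author = 1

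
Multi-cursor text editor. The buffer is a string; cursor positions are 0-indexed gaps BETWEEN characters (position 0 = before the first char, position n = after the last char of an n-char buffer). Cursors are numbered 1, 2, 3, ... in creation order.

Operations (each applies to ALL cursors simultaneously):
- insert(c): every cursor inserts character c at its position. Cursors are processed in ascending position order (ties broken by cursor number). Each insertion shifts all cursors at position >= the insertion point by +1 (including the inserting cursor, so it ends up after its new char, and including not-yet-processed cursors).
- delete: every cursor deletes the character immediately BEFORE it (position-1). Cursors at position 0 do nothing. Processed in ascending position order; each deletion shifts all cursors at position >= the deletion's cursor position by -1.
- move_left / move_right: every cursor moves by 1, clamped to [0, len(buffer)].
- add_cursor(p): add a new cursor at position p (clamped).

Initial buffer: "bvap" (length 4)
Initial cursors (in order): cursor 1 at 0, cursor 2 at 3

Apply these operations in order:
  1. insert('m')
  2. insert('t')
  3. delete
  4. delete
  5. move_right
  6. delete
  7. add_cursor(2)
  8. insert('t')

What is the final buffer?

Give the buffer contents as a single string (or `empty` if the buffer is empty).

After op 1 (insert('m')): buffer="mbvamp" (len 6), cursors c1@1 c2@5, authorship 1...2.
After op 2 (insert('t')): buffer="mtbvamtp" (len 8), cursors c1@2 c2@7, authorship 11...22.
After op 3 (delete): buffer="mbvamp" (len 6), cursors c1@1 c2@5, authorship 1...2.
After op 4 (delete): buffer="bvap" (len 4), cursors c1@0 c2@3, authorship ....
After op 5 (move_right): buffer="bvap" (len 4), cursors c1@1 c2@4, authorship ....
After op 6 (delete): buffer="va" (len 2), cursors c1@0 c2@2, authorship ..
After op 7 (add_cursor(2)): buffer="va" (len 2), cursors c1@0 c2@2 c3@2, authorship ..
After op 8 (insert('t')): buffer="tvatt" (len 5), cursors c1@1 c2@5 c3@5, authorship 1..23

Answer: tvatt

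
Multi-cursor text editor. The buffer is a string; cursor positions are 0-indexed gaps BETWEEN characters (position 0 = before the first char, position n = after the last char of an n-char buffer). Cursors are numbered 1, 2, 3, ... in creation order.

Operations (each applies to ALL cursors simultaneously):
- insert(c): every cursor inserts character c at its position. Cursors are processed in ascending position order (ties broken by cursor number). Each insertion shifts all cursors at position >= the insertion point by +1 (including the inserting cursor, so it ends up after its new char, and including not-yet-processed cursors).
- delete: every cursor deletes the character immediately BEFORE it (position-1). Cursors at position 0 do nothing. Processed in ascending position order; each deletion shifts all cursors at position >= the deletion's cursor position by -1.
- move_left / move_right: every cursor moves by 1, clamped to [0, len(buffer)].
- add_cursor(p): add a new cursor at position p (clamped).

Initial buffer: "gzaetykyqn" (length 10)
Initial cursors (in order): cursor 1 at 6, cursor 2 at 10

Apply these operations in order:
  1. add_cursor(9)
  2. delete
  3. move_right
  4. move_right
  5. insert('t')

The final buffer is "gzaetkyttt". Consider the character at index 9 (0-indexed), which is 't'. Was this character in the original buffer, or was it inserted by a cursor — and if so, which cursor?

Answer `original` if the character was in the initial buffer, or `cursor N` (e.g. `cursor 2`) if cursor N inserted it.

After op 1 (add_cursor(9)): buffer="gzaetykyqn" (len 10), cursors c1@6 c3@9 c2@10, authorship ..........
After op 2 (delete): buffer="gzaetky" (len 7), cursors c1@5 c2@7 c3@7, authorship .......
After op 3 (move_right): buffer="gzaetky" (len 7), cursors c1@6 c2@7 c3@7, authorship .......
After op 4 (move_right): buffer="gzaetky" (len 7), cursors c1@7 c2@7 c3@7, authorship .......
After op 5 (insert('t')): buffer="gzaetkyttt" (len 10), cursors c1@10 c2@10 c3@10, authorship .......123
Authorship (.=original, N=cursor N): . . . . . . . 1 2 3
Index 9: author = 3

Answer: cursor 3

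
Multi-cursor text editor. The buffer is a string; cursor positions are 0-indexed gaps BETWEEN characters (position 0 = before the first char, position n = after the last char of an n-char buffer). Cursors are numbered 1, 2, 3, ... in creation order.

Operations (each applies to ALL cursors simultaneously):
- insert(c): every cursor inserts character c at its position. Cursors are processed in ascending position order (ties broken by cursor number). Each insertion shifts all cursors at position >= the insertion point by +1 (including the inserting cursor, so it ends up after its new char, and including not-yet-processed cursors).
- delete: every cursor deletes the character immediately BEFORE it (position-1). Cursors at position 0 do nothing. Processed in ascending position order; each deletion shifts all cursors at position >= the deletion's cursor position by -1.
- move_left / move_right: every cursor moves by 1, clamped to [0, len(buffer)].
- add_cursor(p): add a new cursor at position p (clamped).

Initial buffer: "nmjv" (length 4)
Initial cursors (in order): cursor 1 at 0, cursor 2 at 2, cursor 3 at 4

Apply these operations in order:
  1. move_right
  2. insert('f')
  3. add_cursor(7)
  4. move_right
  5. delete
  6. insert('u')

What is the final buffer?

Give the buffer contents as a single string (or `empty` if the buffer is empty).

After op 1 (move_right): buffer="nmjv" (len 4), cursors c1@1 c2@3 c3@4, authorship ....
After op 2 (insert('f')): buffer="nfmjfvf" (len 7), cursors c1@2 c2@5 c3@7, authorship .1..2.3
After op 3 (add_cursor(7)): buffer="nfmjfvf" (len 7), cursors c1@2 c2@5 c3@7 c4@7, authorship .1..2.3
After op 4 (move_right): buffer="nfmjfvf" (len 7), cursors c1@3 c2@6 c3@7 c4@7, authorship .1..2.3
After op 5 (delete): buffer="nfj" (len 3), cursors c1@2 c2@3 c3@3 c4@3, authorship .1.
After op 6 (insert('u')): buffer="nfujuuu" (len 7), cursors c1@3 c2@7 c3@7 c4@7, authorship .11.234

Answer: nfujuuu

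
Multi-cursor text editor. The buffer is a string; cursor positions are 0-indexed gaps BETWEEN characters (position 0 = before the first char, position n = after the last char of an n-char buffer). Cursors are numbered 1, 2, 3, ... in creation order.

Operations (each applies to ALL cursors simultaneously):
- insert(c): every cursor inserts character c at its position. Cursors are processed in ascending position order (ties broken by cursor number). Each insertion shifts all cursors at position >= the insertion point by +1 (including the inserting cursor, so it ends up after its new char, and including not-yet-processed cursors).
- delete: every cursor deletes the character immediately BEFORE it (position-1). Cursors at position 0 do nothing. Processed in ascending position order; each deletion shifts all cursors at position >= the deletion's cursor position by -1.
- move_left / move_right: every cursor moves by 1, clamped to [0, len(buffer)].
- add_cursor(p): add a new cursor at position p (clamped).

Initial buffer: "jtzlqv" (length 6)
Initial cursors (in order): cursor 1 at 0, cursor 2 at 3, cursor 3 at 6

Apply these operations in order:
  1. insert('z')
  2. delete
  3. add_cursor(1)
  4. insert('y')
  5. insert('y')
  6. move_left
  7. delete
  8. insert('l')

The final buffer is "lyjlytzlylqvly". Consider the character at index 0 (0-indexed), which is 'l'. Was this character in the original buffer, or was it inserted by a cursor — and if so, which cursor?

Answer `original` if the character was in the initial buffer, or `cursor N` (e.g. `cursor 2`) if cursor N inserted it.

Answer: cursor 1

Derivation:
After op 1 (insert('z')): buffer="zjtzzlqvz" (len 9), cursors c1@1 c2@5 c3@9, authorship 1...2...3
After op 2 (delete): buffer="jtzlqv" (len 6), cursors c1@0 c2@3 c3@6, authorship ......
After op 3 (add_cursor(1)): buffer="jtzlqv" (len 6), cursors c1@0 c4@1 c2@3 c3@6, authorship ......
After op 4 (insert('y')): buffer="yjytzylqvy" (len 10), cursors c1@1 c4@3 c2@6 c3@10, authorship 1.4..2...3
After op 5 (insert('y')): buffer="yyjyytzyylqvyy" (len 14), cursors c1@2 c4@5 c2@9 c3@14, authorship 11.44..22...33
After op 6 (move_left): buffer="yyjyytzyylqvyy" (len 14), cursors c1@1 c4@4 c2@8 c3@13, authorship 11.44..22...33
After op 7 (delete): buffer="yjytzylqvy" (len 10), cursors c1@0 c4@2 c2@5 c3@9, authorship 1.4..2...3
After op 8 (insert('l')): buffer="lyjlytzlylqvly" (len 14), cursors c1@1 c4@4 c2@8 c3@13, authorship 11.44..22...33
Authorship (.=original, N=cursor N): 1 1 . 4 4 . . 2 2 . . . 3 3
Index 0: author = 1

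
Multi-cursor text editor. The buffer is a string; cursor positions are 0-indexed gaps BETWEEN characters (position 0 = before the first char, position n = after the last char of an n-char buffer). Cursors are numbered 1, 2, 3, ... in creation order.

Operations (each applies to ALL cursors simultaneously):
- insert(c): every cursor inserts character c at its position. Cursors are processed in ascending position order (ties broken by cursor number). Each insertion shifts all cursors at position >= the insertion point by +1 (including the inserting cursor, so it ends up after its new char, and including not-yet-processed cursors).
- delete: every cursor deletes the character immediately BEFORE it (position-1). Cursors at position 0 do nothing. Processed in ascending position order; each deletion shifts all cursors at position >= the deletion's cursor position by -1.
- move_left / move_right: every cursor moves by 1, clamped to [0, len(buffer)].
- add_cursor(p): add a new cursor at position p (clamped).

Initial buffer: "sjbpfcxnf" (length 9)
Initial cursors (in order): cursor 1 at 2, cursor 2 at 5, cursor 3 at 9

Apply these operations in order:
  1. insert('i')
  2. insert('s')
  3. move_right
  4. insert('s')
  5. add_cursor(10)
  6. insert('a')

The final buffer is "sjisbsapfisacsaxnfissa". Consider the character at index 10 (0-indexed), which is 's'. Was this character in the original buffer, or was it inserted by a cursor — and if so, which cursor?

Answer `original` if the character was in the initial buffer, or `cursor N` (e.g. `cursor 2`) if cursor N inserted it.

After op 1 (insert('i')): buffer="sjibpficxnfi" (len 12), cursors c1@3 c2@7 c3@12, authorship ..1...2....3
After op 2 (insert('s')): buffer="sjisbpfiscxnfis" (len 15), cursors c1@4 c2@9 c3@15, authorship ..11...22....33
After op 3 (move_right): buffer="sjisbpfiscxnfis" (len 15), cursors c1@5 c2@10 c3@15, authorship ..11...22....33
After op 4 (insert('s')): buffer="sjisbspfiscsxnfiss" (len 18), cursors c1@6 c2@12 c3@18, authorship ..11.1..22.2...333
After op 5 (add_cursor(10)): buffer="sjisbspfiscsxnfiss" (len 18), cursors c1@6 c4@10 c2@12 c3@18, authorship ..11.1..22.2...333
After op 6 (insert('a')): buffer="sjisbsapfisacsaxnfissa" (len 22), cursors c1@7 c4@12 c2@15 c3@22, authorship ..11.11..224.22...3333
Authorship (.=original, N=cursor N): . . 1 1 . 1 1 . . 2 2 4 . 2 2 . . . 3 3 3 3
Index 10: author = 2

Answer: cursor 2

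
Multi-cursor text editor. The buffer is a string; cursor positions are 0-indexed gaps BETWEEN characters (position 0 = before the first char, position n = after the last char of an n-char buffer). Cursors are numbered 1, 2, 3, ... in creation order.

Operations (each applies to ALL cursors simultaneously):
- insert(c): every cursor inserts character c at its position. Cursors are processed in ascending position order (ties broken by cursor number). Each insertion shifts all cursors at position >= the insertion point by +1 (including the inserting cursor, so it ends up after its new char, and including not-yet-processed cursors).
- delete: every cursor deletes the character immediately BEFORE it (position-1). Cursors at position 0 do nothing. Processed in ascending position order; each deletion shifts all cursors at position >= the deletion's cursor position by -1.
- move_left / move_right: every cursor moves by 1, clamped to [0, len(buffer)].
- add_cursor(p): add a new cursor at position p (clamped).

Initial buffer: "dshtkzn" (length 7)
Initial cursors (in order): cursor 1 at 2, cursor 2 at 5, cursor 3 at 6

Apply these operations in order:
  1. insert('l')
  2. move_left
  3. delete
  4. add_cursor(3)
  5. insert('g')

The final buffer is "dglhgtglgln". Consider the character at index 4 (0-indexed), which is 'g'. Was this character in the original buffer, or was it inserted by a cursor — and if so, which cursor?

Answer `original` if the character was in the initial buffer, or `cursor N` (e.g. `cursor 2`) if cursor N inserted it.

After op 1 (insert('l')): buffer="dslhtklzln" (len 10), cursors c1@3 c2@7 c3@9, authorship ..1...2.3.
After op 2 (move_left): buffer="dslhtklzln" (len 10), cursors c1@2 c2@6 c3@8, authorship ..1...2.3.
After op 3 (delete): buffer="dlhtlln" (len 7), cursors c1@1 c2@4 c3@5, authorship .1..23.
After op 4 (add_cursor(3)): buffer="dlhtlln" (len 7), cursors c1@1 c4@3 c2@4 c3@5, authorship .1..23.
After op 5 (insert('g')): buffer="dglhgtglgln" (len 11), cursors c1@2 c4@5 c2@7 c3@9, authorship .11.4.2233.
Authorship (.=original, N=cursor N): . 1 1 . 4 . 2 2 3 3 .
Index 4: author = 4

Answer: cursor 4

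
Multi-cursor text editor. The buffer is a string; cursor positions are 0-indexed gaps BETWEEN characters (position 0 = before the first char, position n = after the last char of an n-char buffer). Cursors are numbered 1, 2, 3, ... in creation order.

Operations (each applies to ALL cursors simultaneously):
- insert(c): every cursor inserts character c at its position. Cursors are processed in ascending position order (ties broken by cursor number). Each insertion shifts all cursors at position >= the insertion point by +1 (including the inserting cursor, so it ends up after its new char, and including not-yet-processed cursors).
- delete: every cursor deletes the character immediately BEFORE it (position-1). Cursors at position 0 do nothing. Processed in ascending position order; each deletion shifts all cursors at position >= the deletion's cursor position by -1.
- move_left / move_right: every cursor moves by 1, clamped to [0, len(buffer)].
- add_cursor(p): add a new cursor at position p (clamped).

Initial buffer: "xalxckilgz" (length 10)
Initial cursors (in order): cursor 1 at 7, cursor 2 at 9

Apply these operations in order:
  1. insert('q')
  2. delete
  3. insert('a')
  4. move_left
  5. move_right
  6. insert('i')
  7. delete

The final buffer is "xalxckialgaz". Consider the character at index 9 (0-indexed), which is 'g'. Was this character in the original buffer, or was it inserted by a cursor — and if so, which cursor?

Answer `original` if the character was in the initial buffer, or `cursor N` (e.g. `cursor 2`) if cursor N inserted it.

After op 1 (insert('q')): buffer="xalxckiqlgqz" (len 12), cursors c1@8 c2@11, authorship .......1..2.
After op 2 (delete): buffer="xalxckilgz" (len 10), cursors c1@7 c2@9, authorship ..........
After op 3 (insert('a')): buffer="xalxckialgaz" (len 12), cursors c1@8 c2@11, authorship .......1..2.
After op 4 (move_left): buffer="xalxckialgaz" (len 12), cursors c1@7 c2@10, authorship .......1..2.
After op 5 (move_right): buffer="xalxckialgaz" (len 12), cursors c1@8 c2@11, authorship .......1..2.
After op 6 (insert('i')): buffer="xalxckiailgaiz" (len 14), cursors c1@9 c2@13, authorship .......11..22.
After op 7 (delete): buffer="xalxckialgaz" (len 12), cursors c1@8 c2@11, authorship .......1..2.
Authorship (.=original, N=cursor N): . . . . . . . 1 . . 2 .
Index 9: author = original

Answer: original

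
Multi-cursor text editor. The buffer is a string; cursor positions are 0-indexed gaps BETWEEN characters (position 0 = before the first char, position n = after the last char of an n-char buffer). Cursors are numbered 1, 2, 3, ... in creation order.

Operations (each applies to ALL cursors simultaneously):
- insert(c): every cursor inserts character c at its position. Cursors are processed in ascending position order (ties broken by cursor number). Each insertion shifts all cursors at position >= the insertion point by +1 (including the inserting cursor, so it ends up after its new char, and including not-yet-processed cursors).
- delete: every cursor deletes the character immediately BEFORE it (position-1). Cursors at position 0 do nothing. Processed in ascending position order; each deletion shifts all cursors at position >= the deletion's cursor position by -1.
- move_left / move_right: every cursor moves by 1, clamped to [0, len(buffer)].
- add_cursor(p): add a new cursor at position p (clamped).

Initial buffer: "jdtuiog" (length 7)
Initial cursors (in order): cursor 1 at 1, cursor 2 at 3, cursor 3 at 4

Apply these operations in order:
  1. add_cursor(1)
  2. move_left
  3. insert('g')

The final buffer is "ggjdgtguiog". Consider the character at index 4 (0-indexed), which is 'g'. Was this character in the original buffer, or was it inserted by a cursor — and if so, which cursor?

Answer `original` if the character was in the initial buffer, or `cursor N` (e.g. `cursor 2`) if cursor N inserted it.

After op 1 (add_cursor(1)): buffer="jdtuiog" (len 7), cursors c1@1 c4@1 c2@3 c3@4, authorship .......
After op 2 (move_left): buffer="jdtuiog" (len 7), cursors c1@0 c4@0 c2@2 c3@3, authorship .......
After op 3 (insert('g')): buffer="ggjdgtguiog" (len 11), cursors c1@2 c4@2 c2@5 c3@7, authorship 14..2.3....
Authorship (.=original, N=cursor N): 1 4 . . 2 . 3 . . . .
Index 4: author = 2

Answer: cursor 2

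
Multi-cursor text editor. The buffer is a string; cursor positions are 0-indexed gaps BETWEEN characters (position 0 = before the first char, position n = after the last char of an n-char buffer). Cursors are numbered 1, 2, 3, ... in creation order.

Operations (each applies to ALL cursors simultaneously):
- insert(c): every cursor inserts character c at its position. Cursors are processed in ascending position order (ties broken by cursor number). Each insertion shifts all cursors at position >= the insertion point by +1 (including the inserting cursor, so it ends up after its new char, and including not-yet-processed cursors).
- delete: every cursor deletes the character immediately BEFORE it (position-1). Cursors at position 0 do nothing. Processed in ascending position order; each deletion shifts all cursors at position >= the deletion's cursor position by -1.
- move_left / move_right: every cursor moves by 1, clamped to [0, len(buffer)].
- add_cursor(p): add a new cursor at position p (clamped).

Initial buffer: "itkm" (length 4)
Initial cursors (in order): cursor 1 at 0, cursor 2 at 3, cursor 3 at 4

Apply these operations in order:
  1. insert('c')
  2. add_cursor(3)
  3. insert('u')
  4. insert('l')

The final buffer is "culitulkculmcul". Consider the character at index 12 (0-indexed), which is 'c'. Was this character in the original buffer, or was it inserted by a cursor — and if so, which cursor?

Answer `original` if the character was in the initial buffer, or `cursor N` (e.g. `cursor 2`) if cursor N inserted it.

Answer: cursor 3

Derivation:
After op 1 (insert('c')): buffer="citkcmc" (len 7), cursors c1@1 c2@5 c3@7, authorship 1...2.3
After op 2 (add_cursor(3)): buffer="citkcmc" (len 7), cursors c1@1 c4@3 c2@5 c3@7, authorship 1...2.3
After op 3 (insert('u')): buffer="cuitukcumcu" (len 11), cursors c1@2 c4@5 c2@8 c3@11, authorship 11..4.22.33
After op 4 (insert('l')): buffer="culitulkculmcul" (len 15), cursors c1@3 c4@7 c2@11 c3@15, authorship 111..44.222.333
Authorship (.=original, N=cursor N): 1 1 1 . . 4 4 . 2 2 2 . 3 3 3
Index 12: author = 3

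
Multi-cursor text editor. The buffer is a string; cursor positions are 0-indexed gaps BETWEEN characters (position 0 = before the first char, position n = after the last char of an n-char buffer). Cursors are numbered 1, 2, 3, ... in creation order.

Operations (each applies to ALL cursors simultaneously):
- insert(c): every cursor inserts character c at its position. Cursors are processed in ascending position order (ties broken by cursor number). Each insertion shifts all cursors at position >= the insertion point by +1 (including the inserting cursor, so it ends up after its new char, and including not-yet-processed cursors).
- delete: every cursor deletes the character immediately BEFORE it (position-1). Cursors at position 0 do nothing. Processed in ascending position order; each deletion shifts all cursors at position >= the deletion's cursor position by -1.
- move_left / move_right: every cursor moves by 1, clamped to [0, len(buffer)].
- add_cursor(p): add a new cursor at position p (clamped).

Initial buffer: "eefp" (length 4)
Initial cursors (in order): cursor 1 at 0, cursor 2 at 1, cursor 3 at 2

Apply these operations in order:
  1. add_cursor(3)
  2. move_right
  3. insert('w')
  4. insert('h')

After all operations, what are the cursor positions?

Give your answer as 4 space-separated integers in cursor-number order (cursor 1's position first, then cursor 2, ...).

Answer: 3 6 9 12

Derivation:
After op 1 (add_cursor(3)): buffer="eefp" (len 4), cursors c1@0 c2@1 c3@2 c4@3, authorship ....
After op 2 (move_right): buffer="eefp" (len 4), cursors c1@1 c2@2 c3@3 c4@4, authorship ....
After op 3 (insert('w')): buffer="ewewfwpw" (len 8), cursors c1@2 c2@4 c3@6 c4@8, authorship .1.2.3.4
After op 4 (insert('h')): buffer="ewhewhfwhpwh" (len 12), cursors c1@3 c2@6 c3@9 c4@12, authorship .11.22.33.44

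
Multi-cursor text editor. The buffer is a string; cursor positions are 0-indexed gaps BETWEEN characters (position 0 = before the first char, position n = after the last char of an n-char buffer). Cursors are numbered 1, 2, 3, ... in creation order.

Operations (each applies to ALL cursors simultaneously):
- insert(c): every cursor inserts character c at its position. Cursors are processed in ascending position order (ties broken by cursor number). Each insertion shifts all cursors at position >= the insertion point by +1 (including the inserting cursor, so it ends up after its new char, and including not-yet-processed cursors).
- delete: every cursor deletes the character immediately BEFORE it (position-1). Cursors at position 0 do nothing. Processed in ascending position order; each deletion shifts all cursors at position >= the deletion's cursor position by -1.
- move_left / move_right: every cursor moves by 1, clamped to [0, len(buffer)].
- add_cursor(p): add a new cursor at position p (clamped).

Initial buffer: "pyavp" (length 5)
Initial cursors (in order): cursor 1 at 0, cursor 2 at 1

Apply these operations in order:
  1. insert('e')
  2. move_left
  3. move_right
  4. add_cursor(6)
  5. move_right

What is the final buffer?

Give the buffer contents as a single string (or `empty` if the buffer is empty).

Answer: epeyavp

Derivation:
After op 1 (insert('e')): buffer="epeyavp" (len 7), cursors c1@1 c2@3, authorship 1.2....
After op 2 (move_left): buffer="epeyavp" (len 7), cursors c1@0 c2@2, authorship 1.2....
After op 3 (move_right): buffer="epeyavp" (len 7), cursors c1@1 c2@3, authorship 1.2....
After op 4 (add_cursor(6)): buffer="epeyavp" (len 7), cursors c1@1 c2@3 c3@6, authorship 1.2....
After op 5 (move_right): buffer="epeyavp" (len 7), cursors c1@2 c2@4 c3@7, authorship 1.2....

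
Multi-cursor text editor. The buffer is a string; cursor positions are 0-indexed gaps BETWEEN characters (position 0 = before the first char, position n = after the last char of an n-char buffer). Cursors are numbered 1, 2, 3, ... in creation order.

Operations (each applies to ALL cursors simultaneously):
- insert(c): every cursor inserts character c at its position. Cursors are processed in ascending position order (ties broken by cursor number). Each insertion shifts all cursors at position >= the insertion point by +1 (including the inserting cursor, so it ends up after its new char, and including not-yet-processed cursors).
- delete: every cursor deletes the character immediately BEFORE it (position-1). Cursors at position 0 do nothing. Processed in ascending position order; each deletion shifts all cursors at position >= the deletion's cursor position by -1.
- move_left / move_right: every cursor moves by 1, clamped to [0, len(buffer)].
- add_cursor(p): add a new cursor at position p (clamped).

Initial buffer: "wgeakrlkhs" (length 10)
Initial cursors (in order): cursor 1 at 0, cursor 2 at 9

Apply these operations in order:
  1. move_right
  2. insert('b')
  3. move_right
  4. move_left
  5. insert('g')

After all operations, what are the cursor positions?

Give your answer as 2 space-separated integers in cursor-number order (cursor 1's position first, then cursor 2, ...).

Answer: 3 13

Derivation:
After op 1 (move_right): buffer="wgeakrlkhs" (len 10), cursors c1@1 c2@10, authorship ..........
After op 2 (insert('b')): buffer="wbgeakrlkhsb" (len 12), cursors c1@2 c2@12, authorship .1.........2
After op 3 (move_right): buffer="wbgeakrlkhsb" (len 12), cursors c1@3 c2@12, authorship .1.........2
After op 4 (move_left): buffer="wbgeakrlkhsb" (len 12), cursors c1@2 c2@11, authorship .1.........2
After op 5 (insert('g')): buffer="wbggeakrlkhsgb" (len 14), cursors c1@3 c2@13, authorship .11.........22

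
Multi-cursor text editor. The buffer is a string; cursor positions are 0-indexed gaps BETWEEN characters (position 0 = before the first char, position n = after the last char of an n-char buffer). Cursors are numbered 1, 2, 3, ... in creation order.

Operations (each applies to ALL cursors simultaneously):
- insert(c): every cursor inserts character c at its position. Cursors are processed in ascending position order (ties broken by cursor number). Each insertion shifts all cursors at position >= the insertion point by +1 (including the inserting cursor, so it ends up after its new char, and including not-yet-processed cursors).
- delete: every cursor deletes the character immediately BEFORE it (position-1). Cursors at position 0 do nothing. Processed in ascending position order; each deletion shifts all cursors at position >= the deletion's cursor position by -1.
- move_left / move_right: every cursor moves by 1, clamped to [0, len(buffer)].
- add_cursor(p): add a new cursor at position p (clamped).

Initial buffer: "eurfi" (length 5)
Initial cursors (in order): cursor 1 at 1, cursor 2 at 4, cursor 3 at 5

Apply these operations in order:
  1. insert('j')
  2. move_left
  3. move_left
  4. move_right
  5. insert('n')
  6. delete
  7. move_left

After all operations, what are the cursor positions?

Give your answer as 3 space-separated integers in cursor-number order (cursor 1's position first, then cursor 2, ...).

After op 1 (insert('j')): buffer="ejurfjij" (len 8), cursors c1@2 c2@6 c3@8, authorship .1...2.3
After op 2 (move_left): buffer="ejurfjij" (len 8), cursors c1@1 c2@5 c3@7, authorship .1...2.3
After op 3 (move_left): buffer="ejurfjij" (len 8), cursors c1@0 c2@4 c3@6, authorship .1...2.3
After op 4 (move_right): buffer="ejurfjij" (len 8), cursors c1@1 c2@5 c3@7, authorship .1...2.3
After op 5 (insert('n')): buffer="enjurfnjinj" (len 11), cursors c1@2 c2@7 c3@10, authorship .11...22.33
After op 6 (delete): buffer="ejurfjij" (len 8), cursors c1@1 c2@5 c3@7, authorship .1...2.3
After op 7 (move_left): buffer="ejurfjij" (len 8), cursors c1@0 c2@4 c3@6, authorship .1...2.3

Answer: 0 4 6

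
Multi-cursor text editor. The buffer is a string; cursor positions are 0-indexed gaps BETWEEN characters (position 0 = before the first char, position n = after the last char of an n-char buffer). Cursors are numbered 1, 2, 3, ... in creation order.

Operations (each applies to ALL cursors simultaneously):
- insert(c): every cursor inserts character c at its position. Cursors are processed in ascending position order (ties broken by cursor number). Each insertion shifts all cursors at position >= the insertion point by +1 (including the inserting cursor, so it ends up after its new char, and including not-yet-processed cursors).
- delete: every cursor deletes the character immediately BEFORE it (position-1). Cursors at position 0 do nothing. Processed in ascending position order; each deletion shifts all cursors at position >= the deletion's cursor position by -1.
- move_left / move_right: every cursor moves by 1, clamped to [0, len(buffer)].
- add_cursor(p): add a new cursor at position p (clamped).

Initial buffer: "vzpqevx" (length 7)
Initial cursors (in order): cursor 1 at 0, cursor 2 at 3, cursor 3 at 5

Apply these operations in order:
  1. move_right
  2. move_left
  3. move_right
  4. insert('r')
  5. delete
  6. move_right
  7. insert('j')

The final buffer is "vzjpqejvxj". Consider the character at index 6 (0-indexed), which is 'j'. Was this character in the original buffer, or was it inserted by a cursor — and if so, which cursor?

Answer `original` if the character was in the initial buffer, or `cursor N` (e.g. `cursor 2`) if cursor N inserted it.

After op 1 (move_right): buffer="vzpqevx" (len 7), cursors c1@1 c2@4 c3@6, authorship .......
After op 2 (move_left): buffer="vzpqevx" (len 7), cursors c1@0 c2@3 c3@5, authorship .......
After op 3 (move_right): buffer="vzpqevx" (len 7), cursors c1@1 c2@4 c3@6, authorship .......
After op 4 (insert('r')): buffer="vrzpqrevrx" (len 10), cursors c1@2 c2@6 c3@9, authorship .1...2..3.
After op 5 (delete): buffer="vzpqevx" (len 7), cursors c1@1 c2@4 c3@6, authorship .......
After op 6 (move_right): buffer="vzpqevx" (len 7), cursors c1@2 c2@5 c3@7, authorship .......
After op 7 (insert('j')): buffer="vzjpqejvxj" (len 10), cursors c1@3 c2@7 c3@10, authorship ..1...2..3
Authorship (.=original, N=cursor N): . . 1 . . . 2 . . 3
Index 6: author = 2

Answer: cursor 2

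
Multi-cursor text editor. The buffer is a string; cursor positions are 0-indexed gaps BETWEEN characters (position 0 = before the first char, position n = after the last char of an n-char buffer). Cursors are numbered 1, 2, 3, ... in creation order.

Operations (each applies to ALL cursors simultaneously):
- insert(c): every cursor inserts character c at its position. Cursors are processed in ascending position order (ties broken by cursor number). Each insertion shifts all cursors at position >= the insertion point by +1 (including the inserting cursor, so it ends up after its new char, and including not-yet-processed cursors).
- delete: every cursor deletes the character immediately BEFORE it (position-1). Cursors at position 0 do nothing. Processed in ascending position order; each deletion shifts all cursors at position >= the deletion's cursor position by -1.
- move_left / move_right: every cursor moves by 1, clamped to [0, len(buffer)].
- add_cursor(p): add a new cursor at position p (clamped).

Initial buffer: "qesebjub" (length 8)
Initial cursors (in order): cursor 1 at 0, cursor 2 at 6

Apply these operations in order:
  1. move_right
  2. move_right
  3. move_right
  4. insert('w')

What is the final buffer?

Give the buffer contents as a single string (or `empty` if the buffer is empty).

Answer: qeswebjubw

Derivation:
After op 1 (move_right): buffer="qesebjub" (len 8), cursors c1@1 c2@7, authorship ........
After op 2 (move_right): buffer="qesebjub" (len 8), cursors c1@2 c2@8, authorship ........
After op 3 (move_right): buffer="qesebjub" (len 8), cursors c1@3 c2@8, authorship ........
After op 4 (insert('w')): buffer="qeswebjubw" (len 10), cursors c1@4 c2@10, authorship ...1.....2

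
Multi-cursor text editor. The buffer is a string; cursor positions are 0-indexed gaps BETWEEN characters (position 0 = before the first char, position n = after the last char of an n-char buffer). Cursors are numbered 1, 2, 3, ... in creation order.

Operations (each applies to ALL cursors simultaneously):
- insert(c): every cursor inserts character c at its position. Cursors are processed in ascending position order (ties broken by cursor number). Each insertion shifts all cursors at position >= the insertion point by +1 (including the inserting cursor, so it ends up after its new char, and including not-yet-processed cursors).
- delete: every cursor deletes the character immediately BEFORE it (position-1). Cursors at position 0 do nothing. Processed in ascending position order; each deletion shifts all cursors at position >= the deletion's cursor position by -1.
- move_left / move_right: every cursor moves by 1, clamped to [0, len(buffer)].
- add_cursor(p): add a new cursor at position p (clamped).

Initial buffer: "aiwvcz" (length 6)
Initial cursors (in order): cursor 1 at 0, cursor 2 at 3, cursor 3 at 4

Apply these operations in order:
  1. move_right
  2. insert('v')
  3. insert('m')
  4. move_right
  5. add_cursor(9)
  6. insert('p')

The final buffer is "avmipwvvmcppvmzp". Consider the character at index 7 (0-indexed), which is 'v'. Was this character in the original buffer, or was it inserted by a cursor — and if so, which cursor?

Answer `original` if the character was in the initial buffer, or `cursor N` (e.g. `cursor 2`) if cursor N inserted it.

After op 1 (move_right): buffer="aiwvcz" (len 6), cursors c1@1 c2@4 c3@5, authorship ......
After op 2 (insert('v')): buffer="aviwvvcvz" (len 9), cursors c1@2 c2@6 c3@8, authorship .1...2.3.
After op 3 (insert('m')): buffer="avmiwvvmcvmz" (len 12), cursors c1@3 c2@8 c3@11, authorship .11...22.33.
After op 4 (move_right): buffer="avmiwvvmcvmz" (len 12), cursors c1@4 c2@9 c3@12, authorship .11...22.33.
After op 5 (add_cursor(9)): buffer="avmiwvvmcvmz" (len 12), cursors c1@4 c2@9 c4@9 c3@12, authorship .11...22.33.
After op 6 (insert('p')): buffer="avmipwvvmcppvmzp" (len 16), cursors c1@5 c2@12 c4@12 c3@16, authorship .11.1..22.2433.3
Authorship (.=original, N=cursor N): . 1 1 . 1 . . 2 2 . 2 4 3 3 . 3
Index 7: author = 2

Answer: cursor 2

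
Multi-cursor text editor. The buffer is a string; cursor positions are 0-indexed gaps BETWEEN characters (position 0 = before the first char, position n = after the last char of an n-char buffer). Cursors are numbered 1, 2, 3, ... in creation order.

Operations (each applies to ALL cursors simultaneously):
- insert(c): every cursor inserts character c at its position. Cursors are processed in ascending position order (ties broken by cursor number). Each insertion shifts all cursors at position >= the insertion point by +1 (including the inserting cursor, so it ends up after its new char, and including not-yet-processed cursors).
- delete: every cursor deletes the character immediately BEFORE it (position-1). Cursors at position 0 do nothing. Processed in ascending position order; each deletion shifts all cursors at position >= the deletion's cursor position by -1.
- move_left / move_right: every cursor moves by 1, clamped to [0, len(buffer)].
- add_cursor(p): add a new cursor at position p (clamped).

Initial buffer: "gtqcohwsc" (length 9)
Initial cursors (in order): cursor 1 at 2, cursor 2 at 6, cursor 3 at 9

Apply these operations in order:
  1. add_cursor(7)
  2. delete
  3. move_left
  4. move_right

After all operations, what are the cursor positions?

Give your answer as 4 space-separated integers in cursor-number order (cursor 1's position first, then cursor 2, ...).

After op 1 (add_cursor(7)): buffer="gtqcohwsc" (len 9), cursors c1@2 c2@6 c4@7 c3@9, authorship .........
After op 2 (delete): buffer="gqcos" (len 5), cursors c1@1 c2@4 c4@4 c3@5, authorship .....
After op 3 (move_left): buffer="gqcos" (len 5), cursors c1@0 c2@3 c4@3 c3@4, authorship .....
After op 4 (move_right): buffer="gqcos" (len 5), cursors c1@1 c2@4 c4@4 c3@5, authorship .....

Answer: 1 4 5 4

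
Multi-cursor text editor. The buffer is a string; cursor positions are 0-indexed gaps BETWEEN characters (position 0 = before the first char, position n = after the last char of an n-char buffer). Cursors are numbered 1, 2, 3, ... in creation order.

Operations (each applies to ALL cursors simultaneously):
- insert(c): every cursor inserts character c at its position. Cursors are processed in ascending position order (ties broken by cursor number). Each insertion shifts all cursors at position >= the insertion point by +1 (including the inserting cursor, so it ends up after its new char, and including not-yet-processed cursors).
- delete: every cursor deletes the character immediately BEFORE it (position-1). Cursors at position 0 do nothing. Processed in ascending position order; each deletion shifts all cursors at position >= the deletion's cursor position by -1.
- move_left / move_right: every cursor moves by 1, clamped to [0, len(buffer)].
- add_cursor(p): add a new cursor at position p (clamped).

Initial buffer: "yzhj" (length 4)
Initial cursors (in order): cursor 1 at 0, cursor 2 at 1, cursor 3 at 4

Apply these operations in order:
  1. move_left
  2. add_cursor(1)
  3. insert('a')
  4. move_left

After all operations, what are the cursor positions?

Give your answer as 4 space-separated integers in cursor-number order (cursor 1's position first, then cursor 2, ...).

Answer: 1 1 6 3

Derivation:
After op 1 (move_left): buffer="yzhj" (len 4), cursors c1@0 c2@0 c3@3, authorship ....
After op 2 (add_cursor(1)): buffer="yzhj" (len 4), cursors c1@0 c2@0 c4@1 c3@3, authorship ....
After op 3 (insert('a')): buffer="aayazhaj" (len 8), cursors c1@2 c2@2 c4@4 c3@7, authorship 12.4..3.
After op 4 (move_left): buffer="aayazhaj" (len 8), cursors c1@1 c2@1 c4@3 c3@6, authorship 12.4..3.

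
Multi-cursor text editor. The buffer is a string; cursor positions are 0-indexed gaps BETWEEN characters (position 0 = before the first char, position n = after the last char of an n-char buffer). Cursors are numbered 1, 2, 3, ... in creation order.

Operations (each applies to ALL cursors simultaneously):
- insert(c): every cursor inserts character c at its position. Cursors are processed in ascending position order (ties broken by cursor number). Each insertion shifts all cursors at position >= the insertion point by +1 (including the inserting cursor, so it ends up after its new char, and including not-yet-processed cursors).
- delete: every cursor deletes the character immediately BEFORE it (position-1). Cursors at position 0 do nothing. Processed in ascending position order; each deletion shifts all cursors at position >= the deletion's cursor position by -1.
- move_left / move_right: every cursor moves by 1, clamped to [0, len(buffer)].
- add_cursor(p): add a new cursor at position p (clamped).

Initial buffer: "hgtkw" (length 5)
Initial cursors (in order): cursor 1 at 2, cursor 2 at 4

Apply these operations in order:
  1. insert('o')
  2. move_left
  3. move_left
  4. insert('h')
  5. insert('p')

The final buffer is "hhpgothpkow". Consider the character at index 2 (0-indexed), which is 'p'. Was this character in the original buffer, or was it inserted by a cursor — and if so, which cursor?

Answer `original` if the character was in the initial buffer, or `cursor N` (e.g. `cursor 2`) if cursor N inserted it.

Answer: cursor 1

Derivation:
After op 1 (insert('o')): buffer="hgotkow" (len 7), cursors c1@3 c2@6, authorship ..1..2.
After op 2 (move_left): buffer="hgotkow" (len 7), cursors c1@2 c2@5, authorship ..1..2.
After op 3 (move_left): buffer="hgotkow" (len 7), cursors c1@1 c2@4, authorship ..1..2.
After op 4 (insert('h')): buffer="hhgothkow" (len 9), cursors c1@2 c2@6, authorship .1.1.2.2.
After op 5 (insert('p')): buffer="hhpgothpkow" (len 11), cursors c1@3 c2@8, authorship .11.1.22.2.
Authorship (.=original, N=cursor N): . 1 1 . 1 . 2 2 . 2 .
Index 2: author = 1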